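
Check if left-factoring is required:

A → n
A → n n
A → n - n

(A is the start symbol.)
Yes, A has productions with common prefix 'n'

Left-factoring is needed when two productions for the same non-terminal
share a common prefix on the right-hand side.

Productions for A:
  A → n
  A → n n
  A → n - n

Found common prefix 'n' in productions for A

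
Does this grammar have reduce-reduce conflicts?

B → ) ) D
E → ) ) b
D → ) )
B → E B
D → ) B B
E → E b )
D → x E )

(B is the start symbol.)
No reduce-reduce conflicts

Augment with B' → B and build the canonical LR(0) collection (I0 = CLOSURE({[B' → . B]}), then GOTO on every symbol after a dot until no new states appear). It has 19 states:
  I0: { [B → . ) ) D], [B → . E B], [B' → . B], [E → . ) ) b], [E → . E b )] }  — shift
  I1: { [B → ) . ) D], [E → ) . ) b] }  — shift
  I2: { [B' → B .] }  — accept
  I3: { [B → . ) ) D], [B → . E B], [B → E . B], [E → . ) ) b], [E → . E b )], [E → E . b )] }  — shift
  I4: { [B → E B .] }  — reduce
  I5: { [E → E b . )] }  — shift
  I6: { [E → E b ) .] }  — reduce
  I7: { [B → ) ) . D], [D → . ) )], [D → . ) B B], [D → . x E )], [E → ) ) . b] }  — shift
  I8: { [B → . ) ) D], [B → . E B], [D → ) . )], [D → ) . B B], [E → . ) ) b], [E → . E b )] }  — shift
  I9: { [B → ) ) D .] }  — reduce
  I10: { [E → ) ) b .] }  — reduce
  I11: { [D → x . E )], [E → . ) ) b], [E → . E b )] }  — shift
  I12: { [E → ) . ) b] }  — shift
  I13: { [D → x E . )], [E → E . b )] }  — shift
  I14: { [D → x E ) .] }  — reduce
  I15: { [E → ) ) . b] }  — shift
  I16: { [B → ) . ) D], [D → ) ) .], [E → ) . ) b] }  — shift, reduce
  I17: { [B → . ) ) D], [B → . E B], [D → ) B . B], [E → . ) ) b], [E → . E b )] }  — shift
  I18: { [D → ) B B .] }  — reduce

No state contains more than one complete item.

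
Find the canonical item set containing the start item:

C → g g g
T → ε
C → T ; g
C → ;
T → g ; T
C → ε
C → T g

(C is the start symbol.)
{ [C → . ;], [C → . T ; g], [C → . T g], [C → . g g g], [C → .], [C' → . C], [T → . g ; T], [T → .] }

First, augment the grammar with C' → C
I₀ = CLOSURE({ [C' → . C] }):
  [C' → . C] has the dot before C: add [C → . g g g], [C → . T ; g], [C → . ;], [C → .], [C → . T g]
  [C → . T ; g] has the dot before T: add [T → .], [T → . g ; T]
No further items can be added.

I₀ = { [C → . ;], [C → . T ; g], [C → . T g], [C → . g g g], [C → .], [C' → . C], [T → . g ; T], [T → .] }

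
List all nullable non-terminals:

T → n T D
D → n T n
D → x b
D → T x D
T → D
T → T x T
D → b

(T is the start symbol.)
A non-terminal is nullable if it can derive ε (the empty string): either it has an ε-production, or it has a production whose right-hand side consists entirely of nullable non-terminals.

There are no ε-productions, so no non-terminal can derive ε.
No non-terminals are nullable.

Answer: None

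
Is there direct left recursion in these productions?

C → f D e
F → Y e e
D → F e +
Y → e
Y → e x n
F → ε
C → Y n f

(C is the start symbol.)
C → f D e: starts with f
F → Y e e: starts with Y
D → F e +: starts with F
Y → e: starts with e
Y → e x n: starts with e
F → ε: starts with ε
C → Y n f: starts with Y

No direct left recursion found.

Answer: No direct left recursion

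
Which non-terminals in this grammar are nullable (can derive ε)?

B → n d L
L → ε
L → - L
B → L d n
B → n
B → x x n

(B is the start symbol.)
{ 'L' }

A non-terminal is nullable if it can derive ε (the empty string): either it has an ε-production, or it has a production whose right-hand side consists entirely of nullable non-terminals.

ε-productions: L → ε
So L is immediately nullable.
No further non-terminal can be added: every production for the remaining non-terminals contains a terminal or a non-nullable non-terminal.
Nullable = { 'L' }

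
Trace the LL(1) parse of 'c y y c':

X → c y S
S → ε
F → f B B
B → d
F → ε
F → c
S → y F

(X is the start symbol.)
Stack is shown with the top on the left.

Stack    Input      Action
--------------------------
X $      c y y c $  output X → c y S
c y S $  c y y c $  match 'c'
y S $    y y c $    match 'y'
S $      y c $      output S → y F
y F $    y c $      match 'y'
F $      c $        output F → c
c $      c $        match 'c'
$        $          accept

The string is accepted.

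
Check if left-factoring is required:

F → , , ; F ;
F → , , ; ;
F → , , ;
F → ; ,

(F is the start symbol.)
Yes, F has productions with common prefix ', , ;'

Left-factoring is needed when two productions for the same non-terminal
share a common prefix on the right-hand side.

Productions for F:
  F → , , ; F ;
  F → , , ; ;
  F → , , ;
  F → ; ,

Found common prefix ', , ;' in productions for F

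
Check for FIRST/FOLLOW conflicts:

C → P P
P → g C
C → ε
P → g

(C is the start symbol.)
Yes. C → P P with FOLLOW(C) on { 'g' }

A FIRST/FOLLOW conflict occurs when a non-terminal N has a nullable alternative N → β (β ⇒* ε) and another alternative N → α with FIRST(α) ∩ FOLLOW(N) ≠ ∅: on such a lookahead the parser cannot decide between expanding α and letting N vanish via β.

Nullable non-terminals: C.
FIRST sets used below: FIRST(P) = { 'g' }

C: nullable alternative(s) C → ε; FOLLOW(C) = { $, 'g' }
  C → P P: FIRST \ {ε} = { 'g' } — overlaps FOLLOW(C) on { 'g' }: CONFLICT
  C → ε: FIRST \ {ε} = { } — this is the only nullable alternative, skip

P has no nullable alternative, so no FIRST/FOLLOW check is needed there.

So the grammar has 1 FIRST/FOLLOW conflict (marked CONFLICT above).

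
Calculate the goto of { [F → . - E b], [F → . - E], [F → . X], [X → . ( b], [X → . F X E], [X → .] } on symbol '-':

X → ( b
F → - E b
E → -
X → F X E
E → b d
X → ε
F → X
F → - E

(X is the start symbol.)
{ [E → . -], [E → . b d], [F → - . E b], [F → - . E] }

GOTO(I, '-') = CLOSURE({ [A → αX.β] : [A → α.Xβ] ∈ I, X = '-' })

Items with dot before '-', with the dot advanced:
  [F → . - E] → [F → - . E]
  [F → . - E b] → [F → - . E b]
Closure of the advanced items:
  [F → - . E] has the dot before E: add [E → . -], [E → . b d]

GOTO = { [E → . -], [E → . b d], [F → - . E b], [F → - . E] }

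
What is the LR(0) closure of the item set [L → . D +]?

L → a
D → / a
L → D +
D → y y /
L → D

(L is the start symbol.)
To compute CLOSURE, for each item [A → α.Bβ] where B is a non-terminal, add [B → .γ] for all productions B → γ; repeat for the newly added items until nothing changes.

Start with: [L → . D +]
  [L → . D +] has the dot before D: add [D → . / a], [D → . y y /]
No further items can be added.

CLOSURE = { [D → . / a], [D → . y y /], [L → . D +] }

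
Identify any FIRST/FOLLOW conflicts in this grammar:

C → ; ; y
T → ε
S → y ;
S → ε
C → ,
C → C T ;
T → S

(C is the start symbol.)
No FIRST/FOLLOW conflicts.

A FIRST/FOLLOW conflict occurs when a non-terminal N has a nullable alternative N → β (β ⇒* ε) and another alternative N → α with FIRST(α) ∩ FOLLOW(N) ≠ ∅: on such a lookahead the parser cannot decide between expanding α and letting N vanish via β.

Nullable non-terminals: S, T.
FIRST sets used below: FIRST(S) = { 'y', ε }

S: nullable alternative(s) S → ε; FOLLOW(S) = { ';' }
  S → y ;: FIRST \ {ε} = { 'y' } — disjoint from FOLLOW(S)
  S → ε: FIRST \ {ε} = { } — this is the only nullable alternative, skip

T: nullable alternative(s) T → ε, T → S; FOLLOW(T) = { ';' }
  T → ε: FIRST \ {ε} = { } — disjoint from FOLLOW(T)
  T → S: FIRST \ {ε} = { 'y' } — disjoint from FOLLOW(T)

C has no nullable alternative, so no FIRST/FOLLOW check is needed there.

No FIRST/FOLLOW conflicts found.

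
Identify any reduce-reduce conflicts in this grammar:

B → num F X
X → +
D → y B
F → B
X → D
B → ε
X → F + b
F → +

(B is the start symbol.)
Yes — I6: [F → + .] vs [X → + .]

Augment with B' → B and build the canonical LR(0) collection (I0 = CLOSURE({[B' → . B]}), then GOTO on every symbol after a dot until no new states appear). It has 14 states:
  I0: { [B → . num F X], [B → .], [B' → . B] }  — shift, reduce
  I1: { [B' → B .] }  — accept
  I2: { [B → . num F X], [B → .], [B → num . F X], [F → . +], [F → . B] }  — shift, reduce
  I3: { [F → + .] }  — reduce
  I4: { [F → B .] }  — reduce
  I5: { [B → . num F X], [B → .], [B → num F . X], [D → . y B], [F → . +], [F → . B], [X → . +], [X → . D], [X → . F + b] }  — shift, reduce
  I6: { [F → + .], [X → + .] }  — 2 reduces
  I7: { [X → D .] }  — reduce
  I8: { [X → F . + b] }  — shift
  I9: { [B → num F X .] }  — reduce
  I10: { [B → . num F X], [B → .], [D → y . B] }  — shift, reduce
  I11: { [D → y B .] }  — reduce
  I12: { [X → F + . b] }  — shift
  I13: { [X → F + b .] }  — reduce

I6 contains complete items [F → + .], [X → + .] — reduce-reduce conflict.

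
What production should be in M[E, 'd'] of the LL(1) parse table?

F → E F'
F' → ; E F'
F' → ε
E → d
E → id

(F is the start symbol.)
E → d

To find M[E, 'd'], we find productions for E where 'd' is in the predict set (PREDICT(N → α) = (FIRST(α) \ {ε}) ∪ (FOLLOW(N) if α ⇒* ε)).

E → d: PREDICT = { 'd' }
  'd' is in predict set, so this production goes in M[E, 'd']
E → id: PREDICT = { 'id' }

M[E, 'd'] = E → d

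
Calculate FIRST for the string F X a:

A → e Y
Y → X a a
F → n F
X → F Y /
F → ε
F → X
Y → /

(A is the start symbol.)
FIRST sets of the non-terminals involved (from the grammar, by fixed-point iteration):
  FIRST(F) = { '/', 'n', ε }
  FIRST(X) = { '/', 'n' }

To compute FIRST(F X a), process the symbols left to right:
Symbol F is a non-terminal. Add FIRST(F) \ {ε} = { '/', 'n' }
F is nullable (ε ∈ FIRST(F)), continue to the next symbol.
Symbol X is a non-terminal. Add FIRST(X) \ {ε} = { '/', 'n' }
X is not nullable (ε ∉ FIRST(X)), so stop here.
FIRST(F X a) = { '/', 'n' }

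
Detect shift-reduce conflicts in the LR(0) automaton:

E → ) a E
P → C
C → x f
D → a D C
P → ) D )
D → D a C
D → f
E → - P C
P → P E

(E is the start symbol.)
No shift-reduce conflicts

A shift-reduce conflict occurs when an LR(0) state has both:
  - a complete (reduce) item [A → α .] (dot at the end), and
  - a shift item [B → β . c γ] (dot before a terminal).

Augment with E' → E and build the canonical LR(0) collection (I0 = CLOSURE({[E' → . E]}), then GOTO on every symbol after a dot until no new states appear). It has 21 states:
  I0: { [E → . ) a E], [E → . - P C], [E' → . E] }  — shift
  I1: { [E → ) . a E] }  — shift
  I2: { [C → . x f], [E → - . P C], [P → . ) D )], [P → . C], [P → . P E] }  — shift
  I3: { [E' → E .] }  — accept
  I4: { [D → . D a C], [D → . a D C], [D → . f], [P → ) . D )] }  — shift
  I5: { [P → C .] }  — reduce
  I6: { [C → . x f], [E → - P . C], [E → . ) a E], [E → . - P C], [P → P . E] }  — shift
  I7: { [C → x . f] }  — shift
  I8: { [C → x f .] }  — reduce
  I9: { [E → - P C .] }  — reduce
  I10: { [P → P E .] }  — reduce
  I11: { [D → D . a C], [P → ) D . )] }  — shift
  I12: { [D → . D a C], [D → . a D C], [D → . f], [D → a . D C] }  — shift
  I13: { [D → f .] }  — reduce
  I14: { [C → . x f], [D → D . a C], [D → a D . C] }  — shift
  I15: { [D → a D C .] }  — reduce
  I16: { [C → . x f], [D → D a . C] }  — shift
  I17: { [D → D a C .] }  — reduce
  I18: { [P → ) D ) .] }  — reduce
  I19: { [E → ) a . E], [E → . ) a E], [E → . - P C] }  — shift
  I20: { [E → ) a E .] }  — reduce

No state contains both a complete item and a shift item.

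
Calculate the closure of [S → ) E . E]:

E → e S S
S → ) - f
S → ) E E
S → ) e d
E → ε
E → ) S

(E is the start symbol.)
{ [E → . ) S], [E → . e S S], [E → .], [S → ) E . E] }

To compute CLOSURE, for each item [A → α.Bβ] where B is a non-terminal, add [B → .γ] for all productions B → γ; repeat for the newly added items until nothing changes.

Start with: [S → ) E . E]
  [S → ) E . E] has the dot before E: add [E → . e S S], [E → .], [E → . ) S]
No further items can be added.

CLOSURE = { [E → . ) S], [E → . e S S], [E → .], [S → ) E . E] }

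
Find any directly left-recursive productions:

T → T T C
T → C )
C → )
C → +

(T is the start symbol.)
Yes, T is left-recursive

Direct left recursion occurs when N → N α for some non-terminal N (the right-hand side begins with the left-hand side itself).

T → T T C: LEFT RECURSIVE (starts with T)
T → C ): starts with C
C → ): starts with ')'
C → +: starts with '+'

The grammar has direct left recursion on: T.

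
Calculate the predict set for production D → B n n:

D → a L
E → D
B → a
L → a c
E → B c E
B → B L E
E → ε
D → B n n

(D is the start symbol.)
PREDICT(D → B n n) = (FIRST(RHS) \ {ε}) ∪ (FOLLOW(D) if ε ∈ FIRST(RHS), i.e. RHS ⇒* ε)
FIRST(B) = { 'a' }
FIRST(B n n) = { 'a' }
ε ∉ FIRST(B n n), so FOLLOW(D) is not added.
PREDICT(D → B n n) = { 'a' }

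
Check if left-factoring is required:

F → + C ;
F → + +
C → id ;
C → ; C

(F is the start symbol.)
Left-factoring is needed when two productions for the same non-terminal
share a common prefix on the right-hand side.

Productions for F:
  F → + C ;
  F → + +
Productions for C:
  C → id ;
  C → ; C

Found common prefix '+' in productions for F

Answer: Yes, F has productions with common prefix '+'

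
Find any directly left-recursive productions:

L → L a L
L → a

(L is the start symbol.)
L → L a L: LEFT RECURSIVE (starts with L)
L → a: starts with a

The grammar has direct left recursion on: L.

Answer: Yes, L is left-recursive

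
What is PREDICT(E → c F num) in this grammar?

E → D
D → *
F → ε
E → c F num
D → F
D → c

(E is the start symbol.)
PREDICT(E → c F num) = (FIRST(RHS) \ {ε}) ∪ (FOLLOW(E) if ε ∈ FIRST(RHS), i.e. RHS ⇒* ε)
FIRST(c F num) = { 'c' }
ε ∉ FIRST(c F num), so FOLLOW(E) is not added.
PREDICT(E → c F num) = { 'c' }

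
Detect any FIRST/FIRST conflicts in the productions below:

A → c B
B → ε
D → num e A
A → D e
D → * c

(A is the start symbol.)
A FIRST/FIRST conflict occurs when two productions N → α and N → β for the same non-terminal have FIRST(α) ∩ FIRST(β) ≠ ∅ (with ε ∈ FIRST of a nullable right-hand side, so two nullable alternatives also conflict).

FIRST sets of the non-terminals at (or reachable through a nullable prefix from) the front of some alternative:
  FIRST(D) = { '*', 'num' }

Productions for A:
  A → c B: FIRST = { 'c' }
  A → D e: FIRST = { '*', 'num' }
Productions for D:
  D → num e A: FIRST = { 'num' }
  D → * c: FIRST = { '*' }
B has only one production, so no FIRST/FIRST conflict is possible there.

All alternatives of each non-terminal have pairwise disjoint FIRST sets.

Answer: No FIRST/FIRST conflicts.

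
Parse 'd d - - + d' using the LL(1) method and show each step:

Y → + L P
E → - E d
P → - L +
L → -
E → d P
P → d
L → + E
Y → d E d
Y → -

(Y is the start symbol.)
LL(1) parsing maintains a stack (initially the start symbol over $) and the input. At each step: if the stack top is a terminal, match it against the current input token; if it is a non-terminal N, replace it with the RHS of M[N, lookahead] (the unique production whose predict set contains the lookahead).

Stack is shown with the top on the left.

Stack      Input          Action
--------------------------------
Y $        d d - - + d $  output Y → d E d
d E d $    d d - - + d $  match 'd'
E d $      d - - + d $    output E → d P
d P d $    d - - + d $    match 'd'
P d $      - - + d $      output P → - L +
- L + d $  - - + d $      match '-'
L + d $    - + d $        output L → -
- + d $    - + d $        match '-'
+ d $      + d $          match '+'
d $        d $            match 'd'
$          $              accept

The string is accepted.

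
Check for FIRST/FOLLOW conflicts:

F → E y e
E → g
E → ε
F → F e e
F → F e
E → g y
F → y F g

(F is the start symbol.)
A FIRST/FOLLOW conflict occurs when a non-terminal N has a nullable alternative N → β (β ⇒* ε) and another alternative N → α with FIRST(α) ∩ FOLLOW(N) ≠ ∅: on such a lookahead the parser cannot decide between expanding α and letting N vanish via β.

Nullable non-terminals: E.

E: nullable alternative(s) E → ε; FOLLOW(E) = { 'y' }
  E → g: FIRST \ {ε} = { 'g' } — disjoint from FOLLOW(E)
  E → ε: FIRST \ {ε} = { } — this is the only nullable alternative, skip
  E → g y: FIRST \ {ε} = { 'g' } — disjoint from FOLLOW(E)

F has no nullable alternative, so no FIRST/FOLLOW check is needed there.

No FIRST/FOLLOW conflicts found.

Answer: No FIRST/FOLLOW conflicts.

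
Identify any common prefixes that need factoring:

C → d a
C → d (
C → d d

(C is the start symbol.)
Yes, C has productions with common prefix 'd'

Left-factoring is needed when two productions for the same non-terminal
share a common prefix on the right-hand side.

Productions for C:
  C → d a
  C → d (
  C → d d

Found common prefix 'd' in productions for C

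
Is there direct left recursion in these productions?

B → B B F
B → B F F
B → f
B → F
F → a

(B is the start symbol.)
Direct left recursion occurs when N → N α for some non-terminal N (the right-hand side begins with the left-hand side itself).

B → B B F: LEFT RECURSIVE (starts with B)
B → B F F: LEFT RECURSIVE (starts with B)
B → f: starts with f
B → F: starts with F
F → a: starts with a

The grammar has direct left recursion on: B.

Answer: Yes, B is left-recursive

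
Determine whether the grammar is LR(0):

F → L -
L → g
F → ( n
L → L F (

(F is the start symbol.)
Yes, the grammar is LR(0)

A grammar is LR(0) if no state in the canonical LR(0) collection has:
  - both a shift item (dot before a terminal) and a complete item (shift-reduce conflict), or
  - two or more complete items (reduce-reduce conflict; the accept item [F' → F .] counts as a complete item here).

Augment with F' → F and build the canonical LR(0) collection (I0 = CLOSURE({[F' → . F]}), then GOTO on every symbol after a dot until no new states appear). It has 9 states:
  I0: { [F → . ( n], [F → . L -], [F' → . F], [L → . L F (], [L → . g] }  — shift
  I1: { [F → ( . n] }  — shift
  I2: { [F' → F .] }  — accept
  I3: { [F → . ( n], [F → . L -], [F → L . -], [L → . L F (], [L → . g], [L → L . F (] }  — shift
  I4: { [L → g .] }  — reduce
  I5: { [F → L - .] }  — reduce
  I6: { [L → L F . (] }  — shift
  I7: { [L → L F ( .] }  — reduce
  I8: { [F → ( n .] }  — reduce

Every state is either a pure shift/goto state or contains exactly one complete item and nothing to shift — no conflicts. The grammar is LR(0).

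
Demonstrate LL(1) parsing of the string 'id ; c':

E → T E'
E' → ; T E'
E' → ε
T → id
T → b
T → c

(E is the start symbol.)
Stack is shown with the top on the left.

Stack     Input     Action
--------------------------
E $       id ; c $  output E → T E'
T E' $    id ; c $  output T → id
id E' $   id ; c $  match 'id'
E' $      ; c $     output E' → ; T E'
; T E' $  ; c $     match ';'
T E' $    c $       output T → c
c E' $    c $       match 'c'
E' $      $         output E' → ε
$         $         accept

The string is accepted.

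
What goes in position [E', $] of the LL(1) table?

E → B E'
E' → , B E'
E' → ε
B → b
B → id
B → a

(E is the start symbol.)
E' → ε

To find M[E', $], we find productions for E' where $ is in the predict set (PREDICT(N → α) = (FIRST(α) \ {ε}) ∪ (FOLLOW(N) if α ⇒* ε)).

Relevant sets:
  FOLLOW(E') = { $ }

E' → , B E': PREDICT = { ',' }
E' → ε: PREDICT = { $ }
  $ is in predict set, so this production goes in M[E', $]

M[E', $] = E' → ε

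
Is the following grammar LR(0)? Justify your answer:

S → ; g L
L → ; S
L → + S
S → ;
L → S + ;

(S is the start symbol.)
No. Shift-reduce conflict between [S → ; .] and [S → ; . g L]

A grammar is LR(0) if no state in the canonical LR(0) collection has:
  - both a shift item (dot before a terminal) and a complete item (shift-reduce conflict), or
  - two or more complete items (reduce-reduce conflict; the accept item [S' → S .] counts as a complete item here).

Augment with S' → S and build the canonical LR(0) collection (I0 = CLOSURE({[S' → . S]}), then GOTO on every symbol after a dot until no new states appear). It has 12 states:
  I0: { [S → . ; g L], [S → . ;], [S' → . S] }  — shift
  I1: { [S → ; . g L], [S → ; .] }  — shift, reduce
  I2: { [S' → S .] }  — accept
  I3: { [L → . + S], [L → . ; S], [L → . S + ;], [S → . ; g L], [S → . ;], [S → ; g . L] }  — shift
  I4: { [L → + . S], [S → . ; g L], [S → . ;] }  — shift
  I5: { [L → ; . S], [S → . ; g L], [S → . ;], [S → ; . g L], [S → ; .] }  — shift, reduce
  I6: { [S → ; g L .] }  — reduce
  I7: { [L → S . + ;] }  — shift
  I8: { [L → S + . ;] }  — shift
  I9: { [L → S + ; .] }  — reduce
  I10: { [L → ; S .] }  — reduce
  I11: { [L → + S .] }  — reduce

Conflict in state I1:
  Shift-reduce conflict between [S → ; .] and [S → ; . g L]
So the grammar is NOT LR(0).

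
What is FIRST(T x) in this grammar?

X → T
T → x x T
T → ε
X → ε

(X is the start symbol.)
{ 'x' }

FIRST sets of the non-terminals involved (from the grammar, by fixed-point iteration):
  FIRST(T) = { 'x', ε }

To compute FIRST(T x), process the symbols left to right:
Symbol T is a non-terminal. Add FIRST(T) \ {ε} = { 'x' }
T is nullable (ε ∈ FIRST(T)), continue to the next symbol.
Symbol x is a terminal. Add 'x' and stop.
FIRST(T x) = { 'x' }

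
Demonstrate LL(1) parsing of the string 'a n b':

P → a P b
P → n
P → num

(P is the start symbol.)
LL(1) parsing maintains a stack (initially the start symbol over $) and the input. At each step: if the stack top is a terminal, match it against the current input token; if it is a non-terminal N, replace it with the RHS of M[N, lookahead] (the unique production whose predict set contains the lookahead).

Stack is shown with the top on the left.

Stack    Input    Action
------------------------
P $      a n b $  output P → a P b
a P b $  a n b $  match 'a'
P b $    n b $    output P → n
n b $    n b $    match 'n'
b $      b $      match 'b'
$        $        accept

The string is accepted.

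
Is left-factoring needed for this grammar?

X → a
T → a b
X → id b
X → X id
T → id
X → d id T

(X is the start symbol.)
No, left-factoring is not needed

Left-factoring is needed when two productions for the same non-terminal
share a common prefix on the right-hand side.

Productions for X:
  X → a
  X → id b
  X → X id
  X → d id T
Productions for T:
  T → a b
  T → id

No common prefixes found.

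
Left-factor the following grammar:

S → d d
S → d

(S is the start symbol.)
S → d S'
S' → d
S' → ε

Left-factoring transforms A → αβ₁ | αβ₂ into A → αA' and A' → β₁ | β₂
(α is the longest common prefix among the alternatives). Repeat until
no nonterminal has two alternatives with a common prefix.

Round 1: S has alternatives sharing prefix 'd'. Introduce S': S → d S'
  Add: S' → d
  Add: S' → ε

No remaining common prefixes — done.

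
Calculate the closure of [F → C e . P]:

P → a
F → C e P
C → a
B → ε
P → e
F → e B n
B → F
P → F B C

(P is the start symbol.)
{ [C → . a], [F → . C e P], [F → . e B n], [F → C e . P], [P → . F B C], [P → . a], [P → . e] }

To compute CLOSURE, for each item [A → α.Bβ] where B is a non-terminal, add [B → .γ] for all productions B → γ; repeat for the newly added items until nothing changes.

Start with: [F → C e . P]
  [F → C e . P] has the dot before P: add [P → . a], [P → . e], [P → . F B C]
  [P → . F B C] has the dot before F: add [F → . C e P], [F → . e B n]
  [F → . C e P] has the dot before C: add [C → . a]
No further items can be added.

CLOSURE = { [C → . a], [F → . C e P], [F → . e B n], [F → C e . P], [P → . F B C], [P → . a], [P → . e] }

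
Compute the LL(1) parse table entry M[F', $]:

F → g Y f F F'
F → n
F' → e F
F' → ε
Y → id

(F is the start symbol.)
F' → ε

To find M[F', $], we find productions for F' where $ is in the predict set (PREDICT(N → α) = (FIRST(α) \ {ε}) ∪ (FOLLOW(N) if α ⇒* ε)).

Relevant sets:
  FOLLOW(F') = { $, 'e' }

F' → e F: PREDICT = { 'e' }
F' → ε: PREDICT = { $, 'e' }
  $ is in predict set, so this production goes in M[F', $]

M[F', $] = F' → ε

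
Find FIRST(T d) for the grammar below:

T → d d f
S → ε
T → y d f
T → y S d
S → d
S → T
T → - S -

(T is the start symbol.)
FIRST sets of the non-terminals involved (from the grammar, by fixed-point iteration):
  FIRST(T) = { '-', 'd', 'y' }

To compute FIRST(T d), process the symbols left to right:
Symbol T is a non-terminal. Add FIRST(T) \ {ε} = { '-', 'd', 'y' }
T is not nullable (ε ∉ FIRST(T)), so stop here.
FIRST(T d) = { '-', 'd', 'y' }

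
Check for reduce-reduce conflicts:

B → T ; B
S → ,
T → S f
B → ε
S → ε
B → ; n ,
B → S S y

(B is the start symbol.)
A reduce-reduce conflict occurs when an LR(0) state has two complete items [A → α .] and [B → β .] — both call for a reduction, and with no lookahead the parser cannot choose between them.

Augment with B' → B and build the canonical LR(0) collection (I0 = CLOSURE({[B' → . B]}), then GOTO on every symbol after a dot until no new states appear). It has 13 states:
  I0: { [B → . ; n ,], [B → . S S y], [B → . T ; B], [B → .], [B' → . B], [S → . ,], [S → .], [T → . S f] }  — shift, 2 reduces
  I1: { [S → , .] }  — reduce
  I2: { [B → ; . n ,] }  — shift
  I3: { [B' → B .] }  — accept
  I4: { [B → S . S y], [S → . ,], [S → .], [T → S . f] }  — shift, reduce
  I5: { [B → T . ; B] }  — shift
  I6: { [B → . ; n ,], [B → . S S y], [B → . T ; B], [B → .], [B → T ; . B], [S → . ,], [S → .], [T → . S f] }  — shift, 2 reduces
  I7: { [B → T ; B .] }  — reduce
  I8: { [B → S S . y] }  — shift
  I9: { [T → S f .] }  — reduce
  I10: { [B → S S y .] }  — reduce
  I11: { [B → ; n . ,] }  — shift
  I12: { [B → ; n , .] }  — reduce

I0 contains complete items [B → .], [S → .] — reduce-reduce conflict.
I6 contains complete items [B → .], [S → .] — reduce-reduce conflict.

Answer: Yes — I0: [B → .] vs [S → .]; I6: [B → .] vs [S → .]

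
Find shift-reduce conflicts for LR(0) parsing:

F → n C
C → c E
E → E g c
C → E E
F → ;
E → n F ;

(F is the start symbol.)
Augment with F' → F and build the canonical LR(0) collection (I0 = CLOSURE({[F' → . F]}), then GOTO on every symbol after a dot until no new states appear). It has 14 states:
  I0: { [F → . ;], [F → . n C], [F' → . F] }  — shift
  I1: { [F → ; .] }  — reduce
  I2: { [F' → F .] }  — accept
  I3: { [C → . E E], [C → . c E], [E → . E g c], [E → . n F ;], [F → n . C] }  — shift
  I4: { [F → n C .] }  — reduce
  I5: { [C → E . E], [E → . E g c], [E → . n F ;], [E → E . g c] }  — shift
  I6: { [C → c . E], [E → . E g c], [E → . n F ;] }  — shift
  I7: { [E → n . F ;], [F → . ;], [F → . n C] }  — shift
  I8: { [E → n F . ;] }  — shift
  I9: { [E → n F ; .] }  — reduce
  I10: { [C → c E .], [E → E . g c] }  — shift, reduce
  I11: { [E → E g . c] }  — shift
  I12: { [E → E g c .] }  — reduce
  I13: { [C → E E .], [E → E . g c] }  — shift, reduce

I10 contains reduce item [C → c E .] and shift item [E → E . g c] — shift-reduce conflict.
I13 contains reduce item [C → E E .] and shift item [E → E . g c] — shift-reduce conflict.

Answer: Yes — I10: [C → c E .] vs [E → E . g c]; I13: [C → E E .] vs [E → E . g c]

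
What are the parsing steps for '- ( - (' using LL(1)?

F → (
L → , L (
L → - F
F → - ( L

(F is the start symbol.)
LL(1) parsing maintains a stack (initially the start symbol over $) and the input. At each step: if the stack top is a terminal, match it against the current input token; if it is a non-terminal N, replace it with the RHS of M[N, lookahead] (the unique production whose predict set contains the lookahead).

Stack is shown with the top on the left.

Stack    Input      Action
--------------------------
F $      - ( - ( $  output F → - ( L
- ( L $  - ( - ( $  match '-'
( L $    ( - ( $    match '('
L $      - ( $      output L → - F
- F $    - ( $      match '-'
F $      ( $        output F → (
( $      ( $        match '('
$        $          accept

The string is accepted.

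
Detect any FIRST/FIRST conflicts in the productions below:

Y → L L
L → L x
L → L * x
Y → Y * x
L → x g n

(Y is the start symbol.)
Yes. Y → L L / Y → Y '*' x on { 'x' }; L → L x / L → L '*' x on { 'x' }; L → L x / L → x g n on { 'x' }; L → L '*' x / L → x g n on { 'x' }

FIRST sets of the non-terminals at (or reachable through a nullable prefix from) the front of some alternative:
  FIRST(L) = { 'x' }
  FIRST(Y) = { 'x' }

Productions for Y:
  Y → L L: FIRST = { 'x' }
  Y → Y * x: FIRST = { 'x' }
Productions for L:
  L → L x: FIRST = { 'x' }
  L → L * x: FIRST = { 'x' }
  L → x g n: FIRST = { 'x' }

Conflict for Y: Y → L L and Y → Y * x
  Overlap: { 'x' }
Conflict for L: L → L x and L → L * x
  Overlap: { 'x' }
Conflict for L: L → L x and L → x g n
  Overlap: { 'x' }
Conflict for L: L → L * x and L → x g n
  Overlap: { 'x' }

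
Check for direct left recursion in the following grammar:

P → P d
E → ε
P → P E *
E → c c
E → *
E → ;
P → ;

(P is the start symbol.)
P → P d: LEFT RECURSIVE (starts with P)
E → ε: starts with ε
P → P E *: LEFT RECURSIVE (starts with P)
E → c c: starts with c
E → *: starts with '*'
E → ;: starts with ';'
P → ;: starts with ';'

The grammar has direct left recursion on: P.

Answer: Yes, P is left-recursive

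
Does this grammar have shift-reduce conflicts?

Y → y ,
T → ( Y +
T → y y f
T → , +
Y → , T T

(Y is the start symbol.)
Augment with Y' → Y and build the canonical LR(0) collection (I0 = CLOSURE({[Y' → . Y]}), then GOTO on every symbol after a dot until no new states appear). It has 15 states:
  I0: { [Y → . , T T], [Y → . y ,], [Y' → . Y] }  — shift
  I1: { [T → . ( Y +], [T → . , +], [T → . y y f], [Y → , . T T] }  — shift
  I2: { [Y' → Y .] }  — accept
  I3: { [Y → y . ,] }  — shift
  I4: { [Y → y , .] }  — reduce
  I5: { [T → ( . Y +], [Y → . , T T], [Y → . y ,] }  — shift
  I6: { [T → , . +] }  — shift
  I7: { [T → . ( Y +], [T → . , +], [T → . y y f], [Y → , T . T] }  — shift
  I8: { [T → y . y f] }  — shift
  I9: { [T → y y . f] }  — shift
  I10: { [T → y y f .] }  — reduce
  I11: { [Y → , T T .] }  — reduce
  I12: { [T → , + .] }  — reduce
  I13: { [T → ( Y . +] }  — shift
  I14: { [T → ( Y + .] }  — reduce

No state contains both a complete item and a shift item.

Answer: No shift-reduce conflicts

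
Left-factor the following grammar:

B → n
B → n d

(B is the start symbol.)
Left-factoring transforms A → αβ₁ | αβ₂ into A → αA' and A' → β₁ | β₂
(α is the longest common prefix among the alternatives). Repeat until
no nonterminal has two alternatives with a common prefix.

Round 1: B has alternatives sharing prefix 'n'. Introduce B': B → n B'
  Add: B' → ε
  Add: B' → d

No remaining common prefixes — done.

Resulting grammar:
B → n B'
B' → ε
B' → d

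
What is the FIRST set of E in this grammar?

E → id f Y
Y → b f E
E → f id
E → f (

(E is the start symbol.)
{ 'f', 'id' }

From E → id f Y:
  - id is a terminal: add 'id' and stop
From E → f id:
  - f is a terminal: add 'f' and stop
From E → f (:
  - f is a terminal: add 'f' and stop

Collecting: FIRST(E) = { 'f', 'id' }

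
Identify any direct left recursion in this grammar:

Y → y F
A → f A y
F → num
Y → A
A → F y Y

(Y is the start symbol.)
No direct left recursion

Direct left recursion occurs when N → N α for some non-terminal N (the right-hand side begins with the left-hand side itself).

Y → y F: starts with y
A → f A y: starts with f
F → num: starts with num
Y → A: starts with A
A → F y Y: starts with F

No direct left recursion found.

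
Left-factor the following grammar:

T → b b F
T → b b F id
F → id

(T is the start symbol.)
T → b b F T'
T' → ε
T' → id
F → id

Left-factoring transforms A → αβ₁ | αβ₂ into A → αA' and A' → β₁ | β₂
(α is the longest common prefix among the alternatives). Repeat until
no nonterminal has two alternatives with a common prefix.

Round 1: T has alternatives sharing prefix 'b b F'. Introduce T': T → b b F T'
  Add: T' → ε
  Add: T' → id

No remaining common prefixes — done.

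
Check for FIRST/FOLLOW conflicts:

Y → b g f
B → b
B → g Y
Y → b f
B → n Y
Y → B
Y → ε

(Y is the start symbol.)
No FIRST/FOLLOW conflicts.

Nullable non-terminals: Y.
FIRST sets used below: FIRST(B) = { 'b', 'g', 'n' }

Y: nullable alternative(s) Y → ε; FOLLOW(Y) = { $ }
  Y → b g f: FIRST \ {ε} = { 'b' } — disjoint from FOLLOW(Y)
  Y → b f: FIRST \ {ε} = { 'b' } — disjoint from FOLLOW(Y)
  Y → B: FIRST \ {ε} = { 'b', 'g', 'n' } — disjoint from FOLLOW(Y)
  Y → ε: FIRST \ {ε} = { } — this is the only nullable alternative, skip

B has no nullable alternative, so no FIRST/FOLLOW check is needed there.

No FIRST/FOLLOW conflicts found.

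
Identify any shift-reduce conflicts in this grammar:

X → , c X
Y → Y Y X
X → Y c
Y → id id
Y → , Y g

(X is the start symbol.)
No shift-reduce conflicts

Augment with X' → X and build the canonical LR(0) collection (I0 = CLOSURE({[X' → . X]}), then GOTO on every symbol after a dot until no new states appear). It has 15 states:
  I0: { [X → . , c X], [X → . Y c], [X' → . X], [Y → . , Y g], [Y → . Y Y X], [Y → . id id] }  — shift
  I1: { [X → , . c X], [Y → , . Y g], [Y → . , Y g], [Y → . Y Y X], [Y → . id id] }  — shift
  I2: { [X' → X .] }  — accept
  I3: { [X → Y . c], [Y → . , Y g], [Y → . Y Y X], [Y → . id id], [Y → Y . Y X] }  — shift
  I4: { [Y → id . id] }  — shift
  I5: { [Y → id id .] }  — reduce
  I6: { [Y → , . Y g], [Y → . , Y g], [Y → . Y Y X], [Y → . id id] }  — shift
  I7: { [X → . , c X], [X → . Y c], [Y → . , Y g], [Y → . Y Y X], [Y → . id id], [Y → Y . Y X], [Y → Y Y . X] }  — shift
  I8: { [X → Y c .] }  — reduce
  I9: { [Y → Y Y X .] }  — reduce
  I10: { [X → . , c X], [X → . Y c], [X → Y . c], [Y → . , Y g], [Y → . Y Y X], [Y → . id id], [Y → Y . Y X], [Y → Y Y . X] }  — shift
  I11: { [Y → , Y . g], [Y → . , Y g], [Y → . Y Y X], [Y → . id id], [Y → Y . Y X] }  — shift
  I12: { [Y → , Y g .] }  — reduce
  I13: { [X → , c . X], [X → . , c X], [X → . Y c], [Y → . , Y g], [Y → . Y Y X], [Y → . id id] }  — shift
  I14: { [X → , c X .] }  — reduce

No state contains both a complete item and a shift item.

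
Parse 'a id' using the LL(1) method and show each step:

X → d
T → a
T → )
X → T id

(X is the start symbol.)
LL(1) parsing maintains a stack (initially the start symbol over $) and the input. At each step: if the stack top is a terminal, match it against the current input token; if it is a non-terminal N, replace it with the RHS of M[N, lookahead] (the unique production whose predict set contains the lookahead).

Stack is shown with the top on the left.

Stack   Input   Action
----------------------
X $     a id $  output X → T id
T id $  a id $  output T → a
a id $  a id $  match 'a'
id $    id $    match 'id'
$       $       accept

The string is accepted.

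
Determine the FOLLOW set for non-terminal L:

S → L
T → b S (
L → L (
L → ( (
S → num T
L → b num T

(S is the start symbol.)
{ $, '(' }

In S → L: L is at the end, add FOLLOW(S)
In L → L (: L is followed by '(', add FIRST('(') \ {ε} = { '(' }

The FOLLOW sets referred to above (computed the same way, to a fixed point):
  FOLLOW(S) = { $, '(' }

Taking the union: FOLLOW(L) = { $, '(' }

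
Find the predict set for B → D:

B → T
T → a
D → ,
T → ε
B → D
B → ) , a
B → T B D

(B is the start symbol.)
{ ',' }

PREDICT(B → D) = (FIRST(RHS) \ {ε}) ∪ (FOLLOW(B) if ε ∈ FIRST(RHS), i.e. RHS ⇒* ε)
FIRST(D) = { ',' }
FIRST(D) = { ',' }
ε ∉ FIRST(D), so FOLLOW(B) is not added.
PREDICT(B → D) = { ',' }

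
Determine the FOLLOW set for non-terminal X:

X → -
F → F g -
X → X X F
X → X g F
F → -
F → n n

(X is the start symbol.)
{ $, '-', 'g', 'n' }

X is the start symbol, so $ ∈ FOLLOW(X).
In X → X X F: X is followed by X F, add FIRST(X F) \ {ε} = { '-' }
In X → X X F: X is followed by F, add FIRST(F) \ {ε} = { '-', 'n' }
In X → X g F: X is followed by g F, add FIRST(g F) \ {ε} = { 'g' }

Taking the union: FOLLOW(X) = { $, '-', 'g', 'n' }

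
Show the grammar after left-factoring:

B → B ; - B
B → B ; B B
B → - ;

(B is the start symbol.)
Left-factoring transforms A → αβ₁ | αβ₂ into A → αA' and A' → β₁ | β₂
(α is the longest common prefix among the alternatives). Repeat until
no nonterminal has two alternatives with a common prefix.

Round 1: B has alternatives sharing prefix 'B ;'. Introduce B': B → B ; B'
  Add: B' → - B
  Add: B' → B B

No remaining common prefixes — done.

Resulting grammar:
B → B ; B'
B' → - B
B' → B B
B → - ;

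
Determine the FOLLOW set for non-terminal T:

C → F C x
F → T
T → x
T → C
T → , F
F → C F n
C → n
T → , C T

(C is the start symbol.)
{ ',', 'n', 'x' }

In F → T: T is at the end, add FOLLOW(F)
In T → , C T: T is at the end; this adds FOLLOW(T) to itself — nothing new

The FOLLOW sets referred to above (computed the same way, to a fixed point):
  FOLLOW(F) = { ',', 'n', 'x' }

Taking the union: FOLLOW(T) = { ',', 'n', 'x' }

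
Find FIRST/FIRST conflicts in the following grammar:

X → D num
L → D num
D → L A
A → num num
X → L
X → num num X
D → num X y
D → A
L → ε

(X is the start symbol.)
Yes. X → D num / X → L on { 'num' }; X → D num / X → num num X on { 'num' }; X → L / X → num num X on { 'num' }; D → L A / D → num X y on { 'num' }; D → L A / D → A on { 'num' }; D → num X y / D → A on { 'num' }

A FIRST/FIRST conflict occurs when two productions N → α and N → β for the same non-terminal have FIRST(α) ∩ FIRST(β) ≠ ∅ (with ε ∈ FIRST of a nullable right-hand side, so two nullable alternatives also conflict).

FIRST sets of the non-terminals at (or reachable through a nullable prefix from) the front of some alternative:
  FIRST(D) = { 'num' }
  FIRST(L) = { 'num', ε }
  FIRST(A) = { 'num' }

Productions for X:
  X → D num: FIRST = { 'num' }
  X → L: FIRST = { 'num', ε }
  X → num num X: FIRST = { 'num' }
Productions for L:
  L → D num: FIRST = { 'num' }
  L → ε: FIRST = { ε }
Productions for D:
  D → L A: FIRST = { 'num' }
  D → num X y: FIRST = { 'num' }
  D → A: FIRST = { 'num' }
A has only one production, so no FIRST/FIRST conflict is possible there.

Conflict for X: X → D num and X → L
  Overlap: { 'num' }
Conflict for X: X → D num and X → num num X
  Overlap: { 'num' }
Conflict for X: X → L and X → num num X
  Overlap: { 'num' }
Conflict for D: D → L A and D → num X y
  Overlap: { 'num' }
Conflict for D: D → L A and D → A
  Overlap: { 'num' }
Conflict for D: D → num X y and D → A
  Overlap: { 'num' }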